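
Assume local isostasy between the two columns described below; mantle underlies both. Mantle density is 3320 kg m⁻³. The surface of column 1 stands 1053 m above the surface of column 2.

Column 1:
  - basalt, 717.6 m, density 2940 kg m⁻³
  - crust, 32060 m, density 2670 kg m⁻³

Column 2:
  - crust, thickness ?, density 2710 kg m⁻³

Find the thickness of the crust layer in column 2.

28900 m

Take the compensation level at the base of the deeper column (depth z_c below the surface of column 1) and equate Σ ρ_i t_i down to z_c; mantle fills any gap and the z_c terms cancel.
Column 1: 717.6×2940 + 32060×2670 + (z_c − 32777.6)×3320
Column 2: 1053×0 + x×2710 + (z_c − 1053 − 0 − x)×3320
The z_c×3320 term appears on both sides and cancels. Collect the known terms of each column as K = Σ(ρt)_known − 3320 × (depth of known layers): K_1 = 87709944 − 3320×32777.6 = −21111688; K_2 = 0 − 3320×(1053 + 0) = −3495960.
Balance: K_1 = K_2 − x×(3320 − 2710), so x = (K_2 − K_1)/(3320 − 2710) = 17615700/610 = 28900 m.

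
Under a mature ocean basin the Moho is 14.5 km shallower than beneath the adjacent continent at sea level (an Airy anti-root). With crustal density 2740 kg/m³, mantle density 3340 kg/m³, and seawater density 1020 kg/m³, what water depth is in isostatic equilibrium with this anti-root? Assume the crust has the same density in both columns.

Replacing a thickness d of crust by seawater at the top must be balanced by replacing crust with mantle at the base: d (ρ_c − ρ_w) = a (ρ_m − ρ_c).
d = a (ρ_m − ρ_c)/(ρ_c − ρ_w) = 14.5 km × 600/1720 = 5.06 km.

5.06 km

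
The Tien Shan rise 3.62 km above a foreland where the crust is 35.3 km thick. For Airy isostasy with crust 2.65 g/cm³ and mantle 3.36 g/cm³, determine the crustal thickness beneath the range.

Root depth r = h ρ_c / (ρ_m − ρ_c) = 3.62 km × 2.65 / 0.71 = 13.51 km.
Total thickness = T + h + r = 35.3 km + 3.62 km + 13.51 km = 52.4 km.

52.4 km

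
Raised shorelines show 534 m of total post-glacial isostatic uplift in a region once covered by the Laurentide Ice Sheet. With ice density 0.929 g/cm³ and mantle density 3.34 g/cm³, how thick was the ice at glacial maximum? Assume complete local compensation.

1920 m

u = t ρ_ice/ρ_m → t = u ρ_m/ρ_ice = 534 m × 3.34/0.929 = 1920 m.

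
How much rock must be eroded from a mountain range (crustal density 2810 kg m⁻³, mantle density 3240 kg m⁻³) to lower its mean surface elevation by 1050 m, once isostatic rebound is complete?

Net drop Δ = e − u = e − e ρ_c/ρ_m = e (ρ_m − ρ_c)/ρ_m.
e = Δ ρ_m/(ρ_m − ρ_c) = 1050 m × 3240/430 = 7910 m.

7910 m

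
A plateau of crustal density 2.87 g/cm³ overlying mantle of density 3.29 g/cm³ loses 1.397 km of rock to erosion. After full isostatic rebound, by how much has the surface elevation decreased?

0.178 km

Rebound u = e ρ_c/ρ_m = 1.397 km × 2.87/3.29 = 1.219 km.
Net surface drop = e − u = 1.397 km − 1.219 km = e (ρ_m − ρ_c)/ρ_m = 0.178 km.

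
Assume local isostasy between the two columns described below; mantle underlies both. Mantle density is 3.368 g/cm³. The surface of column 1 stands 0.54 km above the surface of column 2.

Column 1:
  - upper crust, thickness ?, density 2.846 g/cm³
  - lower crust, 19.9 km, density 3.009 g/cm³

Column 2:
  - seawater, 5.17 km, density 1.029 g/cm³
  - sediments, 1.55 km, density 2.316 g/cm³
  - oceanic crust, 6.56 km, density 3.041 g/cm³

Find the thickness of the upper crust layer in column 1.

Take the compensation level at the base of the deeper column (depth z_c below the surface of column 1) and equate Σ ρ_i t_i down to z_c; mantle fills any gap and the z_c terms cancel.
Column 1: x×2.846 + 19.9×3.009 + (z_c − 19.9 − x)×3.368
Column 2: 0.54×0 + 5.17×1.029 + 1.55×2.316 + 6.56×3.041 + (z_c − 0.54 − 13.28)×3.368
The z_c×3.368 term appears on both sides and cancels. Collect the known terms of each column as K = Σ(ρt)_known − 3.368 × (depth of known layers): K_1 = 59.8791 − 3.368×19.9 = −7.1441; K_2 = 28.85869 − 3.368×(0.54 + 13.28) = −17.68707.
Balance: K_1 − x×(3.368 − 2.846) = K_2, so x = (K_1 − K_2)/(3.368 − 2.846) = 10.543/0.522 = 20.2 km.

20.2 km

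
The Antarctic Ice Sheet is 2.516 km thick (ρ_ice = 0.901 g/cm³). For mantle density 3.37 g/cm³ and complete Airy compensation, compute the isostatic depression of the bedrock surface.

0.673 km

In Airy isostatic equilibrium: the ice load ρ_ice t is balanced by mantle displaced below, ρ_m s.
s = t ρ_ice / ρ_m = 2.516 km × 0.901/3.37 = 0.673 km.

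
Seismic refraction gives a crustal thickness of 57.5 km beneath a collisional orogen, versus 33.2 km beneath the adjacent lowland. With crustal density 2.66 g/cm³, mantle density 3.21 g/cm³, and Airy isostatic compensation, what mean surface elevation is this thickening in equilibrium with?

Excess crust Δ = 57.5 km − 33.2 km = 24.3 km, split between elevation h and root r with h + r = Δ.
Airy balance ρ_c h = (ρ_m − ρ_c) r gives r = h ρ_c/(ρ_m − ρ_c), so h (1 + ρ_c/(ρ_m − ρ_c)) = Δ, i.e. h = Δ (ρ_m − ρ_c)/ρ_m.
h = 24.3 km × 0.55/3.21 = 4.16 km.

4.16 km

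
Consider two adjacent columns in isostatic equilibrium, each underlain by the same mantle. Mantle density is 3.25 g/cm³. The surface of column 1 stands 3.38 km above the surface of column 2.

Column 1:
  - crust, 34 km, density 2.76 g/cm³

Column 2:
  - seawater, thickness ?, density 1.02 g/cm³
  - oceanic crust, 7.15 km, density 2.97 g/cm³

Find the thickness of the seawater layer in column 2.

Take the compensation level at the base of the deeper column (depth z_c below the surface of column 1) and equate Σ ρ_i t_i down to z_c; mantle fills any gap and the z_c terms cancel.
Column 1: 34×2.76 + (z_c − 34)×3.25
Column 2: 3.38×0 + x×1.02 + 7.15×2.97 + (z_c − 3.38 − 7.15 − x)×3.25
The z_c×3.25 term appears on both sides and cancels. Collect the known terms of each column as K = Σ(ρt)_known − 3.25 × (depth of known layers): K_1 = 93.84 − 3.25×34 = −16.66; K_2 = 21.2355 − 3.25×(3.38 + 7.15) = −12.987.
Balance: K_1 = K_2 − x×(3.25 − 1.02), so x = (K_2 − K_1)/(3.25 − 1.02) = 3.673/2.23 = 1.65 km.

1.65 km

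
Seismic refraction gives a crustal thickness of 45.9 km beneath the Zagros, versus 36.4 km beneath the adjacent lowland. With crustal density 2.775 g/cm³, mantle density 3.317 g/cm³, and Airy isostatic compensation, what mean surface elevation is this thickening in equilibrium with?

Excess crust Δ = 45.9 km − 36.4 km = 9.5 km, split between elevation h and root r with h + r = Δ.
Airy balance ρ_c h = (ρ_m − ρ_c) r gives r = h ρ_c/(ρ_m − ρ_c), so h (1 + ρ_c/(ρ_m − ρ_c)) = Δ, i.e. h = Δ (ρ_m − ρ_c)/ρ_m.
h = 9.5 km × 0.542/3.317 = 1.55 km.

1.55 km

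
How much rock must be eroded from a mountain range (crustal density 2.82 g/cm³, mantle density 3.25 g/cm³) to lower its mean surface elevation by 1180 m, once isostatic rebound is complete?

Net drop Δ = e − u = e − e ρ_c/ρ_m = e (ρ_m − ρ_c)/ρ_m.
e = Δ ρ_m/(ρ_m − ρ_c) = 1180 m × 3.25/0.43 = 8920 m.

8920 m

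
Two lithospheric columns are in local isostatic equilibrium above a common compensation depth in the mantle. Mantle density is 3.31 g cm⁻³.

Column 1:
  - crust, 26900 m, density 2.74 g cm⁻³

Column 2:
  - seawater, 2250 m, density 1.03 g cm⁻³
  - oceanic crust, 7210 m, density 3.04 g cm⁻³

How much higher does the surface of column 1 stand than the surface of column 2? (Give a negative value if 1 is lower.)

For any compensation level in the mantle, the mantle terms cancel and isostasy reduces to e = (Σt_1 − Σt_2) − (Σ(ρt)_1 − Σ(ρt)_2) / ρ_m.
Σt_1 = 26900 m; Σt_2 = 9460 m; Σ(ρt)_1 = 73706; Σ(ρt)_2 = 24235.9 (in m·g cm⁻³).
e = (26900 − 9460) − (73706 − 24235.9) / 3.31 = 2490 m.

2490 m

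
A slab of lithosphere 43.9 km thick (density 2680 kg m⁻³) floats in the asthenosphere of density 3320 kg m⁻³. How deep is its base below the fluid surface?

Draft d = t ρ_obj/ρ_fluid = 43.9 km × 2680/3320 = 35.4 km.

35.4 km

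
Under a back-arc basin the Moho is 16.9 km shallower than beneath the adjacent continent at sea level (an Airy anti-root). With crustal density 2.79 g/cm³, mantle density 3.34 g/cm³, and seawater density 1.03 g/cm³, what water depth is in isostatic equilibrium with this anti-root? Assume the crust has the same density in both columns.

5.28 km

Replacing a thickness d of crust by seawater at the top must be balanced by replacing crust with mantle at the base: d (ρ_c − ρ_w) = a (ρ_m − ρ_c).
d = a (ρ_m − ρ_c)/(ρ_c − ρ_w) = 16.9 km × 0.55/1.76 = 5.28 km.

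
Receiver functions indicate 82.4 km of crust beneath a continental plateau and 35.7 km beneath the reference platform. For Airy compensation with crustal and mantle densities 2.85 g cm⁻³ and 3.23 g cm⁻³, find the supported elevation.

5.49 km

Excess crust Δ = 82.4 km − 35.7 km = 46.7 km, split between elevation h and root r with h + r = Δ.
Airy balance ρ_c h = (ρ_m − ρ_c) r gives r = h ρ_c/(ρ_m − ρ_c), so h (1 + ρ_c/(ρ_m − ρ_c)) = Δ, i.e. h = Δ (ρ_m − ρ_c)/ρ_m.
h = 46.7 km × 0.38/3.23 = 5.49 km.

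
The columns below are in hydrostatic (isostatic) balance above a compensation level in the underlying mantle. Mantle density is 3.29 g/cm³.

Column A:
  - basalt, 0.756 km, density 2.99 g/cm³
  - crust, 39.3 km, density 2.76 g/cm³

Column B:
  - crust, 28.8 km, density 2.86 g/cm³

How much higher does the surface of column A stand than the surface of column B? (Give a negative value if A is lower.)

2.64 km

For any compensation level in the mantle, the mantle terms cancel and isostasy reduces to e = (Σt_A − Σt_B) − (Σ(ρt)_A − Σ(ρt)_B) / ρ_m.
Σt_A = 40.056 km; Σt_B = 28.8 km; Σ(ρt)_A = 110.72844; Σ(ρt)_B = 82.368 (in km·g/cm³).
e = (40.056 − 28.8) − (110.72844 − 82.368) / 3.29 = 2.64 km.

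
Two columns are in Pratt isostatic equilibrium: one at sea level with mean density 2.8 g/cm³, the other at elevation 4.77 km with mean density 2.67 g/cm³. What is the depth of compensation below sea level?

ρ_ref D = ρ (D + h) → D (ρ_ref − ρ) = ρ h.
D = ρ h/(ρ_ref − ρ) = 2.67 × 4.77 km/(2.8 − 2.67) = 98 km.

98 km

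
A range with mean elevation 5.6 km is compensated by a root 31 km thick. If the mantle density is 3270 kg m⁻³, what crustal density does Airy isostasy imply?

2770 kg m⁻³

ρ_c h = (ρ_m − ρ_c) r → ρ_c (h + r) = ρ_m r → ρ_c = ρ_m r / (h + r).
ρ_c = 3270 × 31 km / (5.6 km + 31 km) = 2770 kg m⁻³.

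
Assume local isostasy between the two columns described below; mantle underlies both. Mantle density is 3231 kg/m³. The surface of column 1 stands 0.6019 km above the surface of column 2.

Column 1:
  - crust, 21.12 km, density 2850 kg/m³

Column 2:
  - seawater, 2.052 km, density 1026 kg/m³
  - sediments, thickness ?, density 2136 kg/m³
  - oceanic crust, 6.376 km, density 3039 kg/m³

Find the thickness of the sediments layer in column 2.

Take the compensation level at the base of the deeper column (depth z_c below the surface of column 1) and equate Σ ρ_i t_i down to z_c; mantle fills any gap and the z_c terms cancel.
Column 1: 21.12×2850 + (z_c − 21.12)×3231
Column 2: 0.6019×0 + 2.052×1026 + x×2136 + 6.376×3039 + (z_c − 0.6019 − 8.428 − x)×3231
The z_c×3231 term appears on both sides and cancels. Collect the known terms of each column as K = Σ(ρt)_known − 3231 × (depth of known layers): K_1 = 60192 − 3231×21.12 = −8046.72; K_2 = 21482.016 − 3231×(0.6019 + 8.428) = −7693.5909.
Balance: K_1 = K_2 − x×(3231 − 2136), so x = (K_2 − K_1)/(3231 − 2136) = 353.129/1095 = 0.322 km.

0.322 km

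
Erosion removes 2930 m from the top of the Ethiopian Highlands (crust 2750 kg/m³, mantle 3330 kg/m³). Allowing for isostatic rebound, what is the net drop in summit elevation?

510 m

Rebound u = e ρ_c/ρ_m = 2930 m × 2750/3330 = 2420 m.
Net surface drop = e − u = 2930 m − 2420 m = e (ρ_m − ρ_c)/ρ_m = 510 m.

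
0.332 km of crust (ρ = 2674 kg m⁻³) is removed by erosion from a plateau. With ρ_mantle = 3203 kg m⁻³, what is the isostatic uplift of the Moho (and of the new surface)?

Unloading: uplift u = e ρ_c/ρ_m = 0.332 km × 2674/3203 = 0.277 km.

0.277 km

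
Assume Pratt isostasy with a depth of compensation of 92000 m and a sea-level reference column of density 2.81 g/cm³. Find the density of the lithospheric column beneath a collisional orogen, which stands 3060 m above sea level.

Pratt balance: ρ_ref D = ρ (D + h).
ρ = ρ_ref D/(D + h) = 2.81 × 92000 m/(92000 m + 3060 m) = 2.72 g/cm³.

2.72 g/cm³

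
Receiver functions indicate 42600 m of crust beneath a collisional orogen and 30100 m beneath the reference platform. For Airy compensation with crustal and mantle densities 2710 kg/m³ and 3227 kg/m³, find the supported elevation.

Excess crust Δ = 42600 m − 30100 m = 12500 m, split between elevation h and root r with h + r = Δ.
Airy balance ρ_c h = (ρ_m − ρ_c) r gives r = h ρ_c/(ρ_m − ρ_c), so h (1 + ρ_c/(ρ_m − ρ_c)) = Δ, i.e. h = Δ (ρ_m − ρ_c)/ρ_m.
h = 12500 m × 517/3227 = 2000 m.

2000 m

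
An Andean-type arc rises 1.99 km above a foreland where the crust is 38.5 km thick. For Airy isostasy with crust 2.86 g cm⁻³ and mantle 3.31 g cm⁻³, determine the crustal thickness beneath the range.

53.1 km

Root depth r = h ρ_c / (ρ_m − ρ_c) = 1.99 km × 2.86 / 0.45 = 12.65 km.
Total thickness = T + h + r = 38.5 km + 1.99 km + 12.65 km = 53.1 km.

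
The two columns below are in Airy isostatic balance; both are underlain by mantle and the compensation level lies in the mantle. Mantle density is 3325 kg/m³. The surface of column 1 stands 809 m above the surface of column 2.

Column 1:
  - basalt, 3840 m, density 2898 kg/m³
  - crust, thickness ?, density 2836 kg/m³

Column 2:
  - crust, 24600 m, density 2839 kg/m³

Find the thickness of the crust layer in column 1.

Take the compensation level at the base of the deeper column (depth z_c below the surface of column 1) and equate Σ ρ_i t_i down to z_c; mantle fills any gap and the z_c terms cancel.
Column 1: 3840×2898 + x×2836 + (z_c − 3840 − x)×3325
Column 2: 809×0 + 24600×2839 + (z_c − 809 − 24600)×3325
The z_c×3325 term appears on both sides and cancels. Collect the known terms of each column as K = Σ(ρt)_known − 3325 × (depth of known layers): K_1 = 11128320 − 3325×3840 = −1639680; K_2 = 69839400 − 3325×(809 + 24600) = −14645525.
Balance: K_1 − x×(3325 − 2836) = K_2, so x = (K_1 − K_2)/(3325 − 2836) = 13005800/489 = 26600 m.

26600 m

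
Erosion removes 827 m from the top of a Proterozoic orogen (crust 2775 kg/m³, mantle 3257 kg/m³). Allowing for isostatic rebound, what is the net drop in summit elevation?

122 m

Rebound u = e ρ_c/ρ_m = 827 m × 2775/3257 = 704.6 m.
Net surface drop = e − u = 827 m − 704.6 m = e (ρ_m − ρ_c)/ρ_m = 122 m.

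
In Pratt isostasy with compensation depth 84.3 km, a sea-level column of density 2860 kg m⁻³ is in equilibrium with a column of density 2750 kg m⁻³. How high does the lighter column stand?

3.37 km

ρ_ref D = ρ (D + h) → h = D (ρ_ref − ρ)/ρ.
h = 84.3 km × (2860 − 2750)/2750 = 3.37 km.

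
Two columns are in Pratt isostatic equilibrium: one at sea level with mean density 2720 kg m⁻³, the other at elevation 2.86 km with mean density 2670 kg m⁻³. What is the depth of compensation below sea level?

153 km

ρ_ref D = ρ (D + h) → D (ρ_ref − ρ) = ρ h.
D = ρ h/(ρ_ref − ρ) = 2670 × 2.86 km/(2720 − 2670) = 153 km.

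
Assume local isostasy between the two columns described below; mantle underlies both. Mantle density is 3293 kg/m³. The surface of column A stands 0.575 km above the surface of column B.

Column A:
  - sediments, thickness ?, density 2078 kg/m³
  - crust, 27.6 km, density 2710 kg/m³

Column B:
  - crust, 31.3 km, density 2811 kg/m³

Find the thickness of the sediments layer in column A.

0.732 km

Take the compensation level at the base of the deeper column (depth z_c below the surface of column A) and equate Σ ρ_i t_i down to z_c; mantle fills any gap and the z_c terms cancel.
Column A: x×2078 + 27.6×2710 + (z_c − 27.6 − x)×3293
Column B: 0.575×0 + 31.3×2811 + (z_c − 0.575 − 31.3)×3293
The z_c×3293 term appears on both sides and cancels. Collect the known terms of each column as K = Σ(ρt)_known − 3293 × (depth of known layers): K_A = 74796 − 3293×27.6 = −16090.8; K_B = 87984.3 − 3293×(0.575 + 31.3) = −16980.075.
Balance: K_A − x×(3293 − 2078) = K_B, so x = (K_A − K_B)/(3293 − 2078) = 889.275/1215 = 0.732 km.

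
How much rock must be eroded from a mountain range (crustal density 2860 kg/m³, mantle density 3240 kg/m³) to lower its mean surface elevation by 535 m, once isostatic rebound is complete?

4560 m

Net drop Δ = e − u = e − e ρ_c/ρ_m = e (ρ_m − ρ_c)/ρ_m.
e = Δ ρ_m/(ρ_m − ρ_c) = 535 m × 3240/380 = 4560 m.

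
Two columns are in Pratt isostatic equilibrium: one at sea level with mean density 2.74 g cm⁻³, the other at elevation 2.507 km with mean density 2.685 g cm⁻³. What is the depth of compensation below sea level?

ρ_ref D = ρ (D + h) → D (ρ_ref − ρ) = ρ h.
D = ρ h/(ρ_ref − ρ) = 2.685 × 2.507 km/(2.74 − 2.685) = 122 km.

122 km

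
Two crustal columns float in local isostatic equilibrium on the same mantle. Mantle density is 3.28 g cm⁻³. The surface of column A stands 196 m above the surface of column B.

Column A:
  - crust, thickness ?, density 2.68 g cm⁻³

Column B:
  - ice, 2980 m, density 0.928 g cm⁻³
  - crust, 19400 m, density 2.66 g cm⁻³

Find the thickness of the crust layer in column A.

Take the compensation level at the base of the deeper column (depth z_c below the surface of column A) and equate Σ ρ_i t_i down to z_c; mantle fills any gap and the z_c terms cancel.
Column A: x×2.68 + (z_c − 0 − x)×3.28
Column B: 196×0 + 2980×0.928 + 19400×2.66 + (z_c − 196 − 22380)×3.28
The z_c×3.28 term appears on both sides and cancels. Collect the known terms of each column as K = Σ(ρt)_known − 3.28 × (depth of known layers): K_A = 0 − 3.28×0 = 0; K_B = 54369.44 − 3.28×(196 + 22380) = −19679.84.
Balance: K_A − x×(3.28 − 2.68) = K_B, so x = (K_A − K_B)/(3.28 − 2.68) = 19679.8/0.6 = 32800 m.

32800 m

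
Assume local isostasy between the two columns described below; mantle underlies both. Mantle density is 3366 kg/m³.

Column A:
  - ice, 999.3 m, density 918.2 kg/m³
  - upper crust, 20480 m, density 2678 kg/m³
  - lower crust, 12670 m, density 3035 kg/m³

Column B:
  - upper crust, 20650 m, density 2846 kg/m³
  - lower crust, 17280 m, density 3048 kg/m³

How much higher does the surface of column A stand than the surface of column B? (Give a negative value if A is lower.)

For any compensation level in the mantle, the mantle terms cancel and isostasy reduces to e = (Σt_A − Σt_B) − (Σ(ρt)_A − Σ(ρt)_B) / ρ_m.
Σt_A = 34149.3 m; Σt_B = 37930 m; Σ(ρt)_A = 94216447.3; Σ(ρt)_B = 111439340 (in m·kg/m³).
e = (34149.3 − 37930) − (94216447.3 − 111439340) / 3366 = 1340 m.

1340 m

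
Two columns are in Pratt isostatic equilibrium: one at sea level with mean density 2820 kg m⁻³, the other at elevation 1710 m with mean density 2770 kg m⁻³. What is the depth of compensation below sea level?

94700 m

ρ_ref D = ρ (D + h) → D (ρ_ref − ρ) = ρ h.
D = ρ h/(ρ_ref − ρ) = 2770 × 1710 m/(2820 − 2770) = 94700 m.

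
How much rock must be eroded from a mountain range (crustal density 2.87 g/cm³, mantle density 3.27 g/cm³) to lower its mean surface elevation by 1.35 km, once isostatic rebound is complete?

11 km

Net drop Δ = e − u = e − e ρ_c/ρ_m = e (ρ_m − ρ_c)/ρ_m.
e = Δ ρ_m/(ρ_m − ρ_c) = 1.35 km × 3.27/0.4 = 11 km.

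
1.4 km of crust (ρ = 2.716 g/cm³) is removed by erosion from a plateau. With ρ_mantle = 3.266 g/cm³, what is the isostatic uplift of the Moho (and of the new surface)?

1.16 km

Unloading: uplift u = e ρ_c/ρ_m = 1.4 km × 2.716/3.266 = 1.16 km.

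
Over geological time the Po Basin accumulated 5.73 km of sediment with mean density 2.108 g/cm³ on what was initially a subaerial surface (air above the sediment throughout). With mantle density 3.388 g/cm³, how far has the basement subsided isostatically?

Subaerial load: s = t ρ_sed / ρ_m = 5.73 km × 2.108/3.388 = 3.57 km.

3.57 km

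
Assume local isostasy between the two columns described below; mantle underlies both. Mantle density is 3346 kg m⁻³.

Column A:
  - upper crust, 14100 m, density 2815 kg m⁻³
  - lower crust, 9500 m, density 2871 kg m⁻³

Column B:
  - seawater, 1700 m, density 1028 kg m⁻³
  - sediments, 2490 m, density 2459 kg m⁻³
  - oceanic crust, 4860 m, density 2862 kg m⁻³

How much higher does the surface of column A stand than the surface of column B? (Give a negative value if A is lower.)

1050 m

For any compensation level in the mantle, the mantle terms cancel and isostasy reduces to e = (Σt_A − Σt_B) − (Σ(ρt)_A − Σ(ρt)_B) / ρ_m.
Σt_A = 23600 m; Σt_B = 9050 m; Σ(ρt)_A = 66966000; Σ(ρt)_B = 21779830 (in m·kg m⁻³).
e = (23600 − 9050) − (66966000 − 21779830) / 3346 = 1050 m.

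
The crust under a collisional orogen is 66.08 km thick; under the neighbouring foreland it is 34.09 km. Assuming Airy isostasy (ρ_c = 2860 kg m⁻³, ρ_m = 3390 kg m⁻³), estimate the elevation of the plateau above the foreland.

Excess crust Δ = 66.08 km − 34.09 km = 31.99 km, split between elevation h and root r with h + r = Δ.
Airy balance ρ_c h = (ρ_m − ρ_c) r gives r = h ρ_c/(ρ_m − ρ_c), so h (1 + ρ_c/(ρ_m − ρ_c)) = Δ, i.e. h = Δ (ρ_m − ρ_c)/ρ_m.
h = 31.99 km × 530/3390 = 5 km.

5 km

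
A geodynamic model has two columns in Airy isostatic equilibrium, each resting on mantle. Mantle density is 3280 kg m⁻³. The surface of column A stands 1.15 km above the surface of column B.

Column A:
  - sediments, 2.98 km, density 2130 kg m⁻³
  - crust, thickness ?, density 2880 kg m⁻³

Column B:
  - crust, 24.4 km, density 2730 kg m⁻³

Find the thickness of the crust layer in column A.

Take the compensation level at the base of the deeper column (depth z_c below the surface of column A) and equate Σ ρ_i t_i down to z_c; mantle fills any gap and the z_c terms cancel.
Column A: 2.98×2130 + x×2880 + (z_c − 2.98 − x)×3280
Column B: 1.15×0 + 24.4×2730 + (z_c − 1.15 − 24.4)×3280
The z_c×3280 term appears on both sides and cancels. Collect the known terms of each column as K = Σ(ρt)_known − 3280 × (depth of known layers): K_A = 6347.4 − 3280×2.98 = −3427; K_B = 66612 − 3280×(1.15 + 24.4) = −17192.
Balance: K_A − x×(3280 − 2880) = K_B, so x = (K_A − K_B)/(3280 − 2880) = 13765/400 = 34.4 km.

34.4 km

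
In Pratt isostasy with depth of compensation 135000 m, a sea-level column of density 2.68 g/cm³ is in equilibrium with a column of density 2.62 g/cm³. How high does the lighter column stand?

3090 m

ρ_ref D = ρ (D + h) → h = D (ρ_ref − ρ)/ρ.
h = 135000 m × (2.68 − 2.62)/2.62 = 3090 m.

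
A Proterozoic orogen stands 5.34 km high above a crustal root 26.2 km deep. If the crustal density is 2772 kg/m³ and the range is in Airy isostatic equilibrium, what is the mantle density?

Airy balance: ρ_c h = (ρ_m − ρ_c) r → ρ_m = ρ_c (1 + h/r).
ρ_m = 2772 × (1 + 5.34 km/26.2 km) = 3340 kg/m³.

3340 kg/m³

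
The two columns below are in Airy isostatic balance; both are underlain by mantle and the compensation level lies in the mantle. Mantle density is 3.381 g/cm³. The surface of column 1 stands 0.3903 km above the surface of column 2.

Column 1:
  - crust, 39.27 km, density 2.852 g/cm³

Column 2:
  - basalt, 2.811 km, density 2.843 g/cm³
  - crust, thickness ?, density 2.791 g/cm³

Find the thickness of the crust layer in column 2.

Take the compensation level at the base of the deeper column (depth z_c below the surface of column 1) and equate Σ ρ_i t_i down to z_c; mantle fills any gap and the z_c terms cancel.
Column 1: 39.27×2.852 + (z_c − 39.27)×3.381
Column 2: 0.3903×0 + 2.811×2.843 + x×2.791 + (z_c − 0.3903 − 2.811 − x)×3.381
The z_c×3.381 term appears on both sides and cancels. Collect the known terms of each column as K = Σ(ρt)_known − 3.381 × (depth of known layers): K_1 = 111.99804 − 3.381×39.27 = −20.77383; K_2 = 7.991673 − 3.381×(0.3903 + 2.811) = −2.8319223.
Balance: K_1 = K_2 − x×(3.381 − 2.791), so x = (K_2 − K_1)/(3.381 − 2.791) = 17.9419/0.59 = 30.4 km.

30.4 km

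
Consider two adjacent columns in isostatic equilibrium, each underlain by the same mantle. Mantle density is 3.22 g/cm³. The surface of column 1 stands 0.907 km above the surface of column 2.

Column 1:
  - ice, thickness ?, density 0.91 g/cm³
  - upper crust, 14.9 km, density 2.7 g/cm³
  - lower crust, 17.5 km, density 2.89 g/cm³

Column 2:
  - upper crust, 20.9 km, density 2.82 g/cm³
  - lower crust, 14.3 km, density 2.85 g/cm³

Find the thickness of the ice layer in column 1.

Take the compensation level at the base of the deeper column (depth z_c below the surface of column 1) and equate Σ ρ_i t_i down to z_c; mantle fills any gap and the z_c terms cancel.
Column 1: x×0.91 + 14.9×2.7 + 17.5×2.89 + (z_c − 32.4 − x)×3.22
Column 2: 0.907×0 + 20.9×2.82 + 14.3×2.85 + (z_c − 0.907 − 35.2)×3.22
The z_c×3.22 term appears on both sides and cancels. Collect the known terms of each column as K = Σ(ρt)_known − 3.22 × (depth of known layers): K_1 = 90.805 − 3.22×32.4 = −13.523; K_2 = 99.693 − 3.22×(0.907 + 35.2) = −16.57154.
Balance: K_1 − x×(3.22 − 0.91) = K_2, so x = (K_1 − K_2)/(3.22 − 0.91) = 3.04854/2.31 = 1.32 km.

1.32 km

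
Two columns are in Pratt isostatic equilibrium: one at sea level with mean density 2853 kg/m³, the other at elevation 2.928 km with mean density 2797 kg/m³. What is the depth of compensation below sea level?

146 km

ρ_ref D = ρ (D + h) → D (ρ_ref − ρ) = ρ h.
D = ρ h/(ρ_ref − ρ) = 2797 × 2.928 km/(2853 − 2797) = 146 km.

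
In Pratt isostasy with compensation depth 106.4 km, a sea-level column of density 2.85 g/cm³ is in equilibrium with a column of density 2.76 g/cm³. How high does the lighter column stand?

3.47 km

ρ_ref D = ρ (D + h) → h = D (ρ_ref − ρ)/ρ.
h = 106.4 km × (2.85 − 2.76)/2.76 = 3.47 km.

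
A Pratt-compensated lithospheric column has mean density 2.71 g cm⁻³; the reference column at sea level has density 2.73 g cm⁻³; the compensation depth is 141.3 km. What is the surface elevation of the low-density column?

1.04 km

ρ_ref D = ρ (D + h) → h = D (ρ_ref − ρ)/ρ.
h = 141.3 km × (2.73 − 2.71)/2.71 = 1.04 km.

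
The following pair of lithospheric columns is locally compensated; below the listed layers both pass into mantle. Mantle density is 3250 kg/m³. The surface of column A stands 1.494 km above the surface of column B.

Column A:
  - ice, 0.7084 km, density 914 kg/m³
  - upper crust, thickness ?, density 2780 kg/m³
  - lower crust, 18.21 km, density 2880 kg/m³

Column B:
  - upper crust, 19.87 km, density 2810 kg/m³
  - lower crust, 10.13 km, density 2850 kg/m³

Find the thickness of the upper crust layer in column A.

19.7 km

Take the compensation level at the base of the deeper column (depth z_c below the surface of column A) and equate Σ ρ_i t_i down to z_c; mantle fills any gap and the z_c terms cancel.
Column A: 0.7084×914 + x×2780 + 18.21×2880 + (z_c − 18.9184 − x)×3250
Column B: 1.494×0 + 19.87×2810 + 10.13×2850 + (z_c − 1.494 − 30)×3250
The z_c×3250 term appears on both sides and cancels. Collect the known terms of each column as K = Σ(ρt)_known − 3250 × (depth of known layers): K_A = 53092.2776 − 3250×18.9184 = −8392.5224; K_B = 84705.2 − 3250×(1.494 + 30) = −17650.3.
Balance: K_A − x×(3250 − 2780) = K_B, so x = (K_A − K_B)/(3250 − 2780) = 9257.78/470 = 19.7 km.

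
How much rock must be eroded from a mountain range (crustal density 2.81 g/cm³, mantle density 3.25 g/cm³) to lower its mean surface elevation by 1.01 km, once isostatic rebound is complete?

Net drop Δ = e − u = e − e ρ_c/ρ_m = e (ρ_m − ρ_c)/ρ_m.
e = Δ ρ_m/(ρ_m − ρ_c) = 1.01 km × 3.25/0.44 = 7.46 km.

7.46 km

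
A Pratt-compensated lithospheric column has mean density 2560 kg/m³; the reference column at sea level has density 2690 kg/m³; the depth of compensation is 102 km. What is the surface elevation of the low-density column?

ρ_ref D = ρ (D + h) → h = D (ρ_ref − ρ)/ρ.
h = 102 km × (2690 − 2560)/2560 = 5.18 km.

5.18 km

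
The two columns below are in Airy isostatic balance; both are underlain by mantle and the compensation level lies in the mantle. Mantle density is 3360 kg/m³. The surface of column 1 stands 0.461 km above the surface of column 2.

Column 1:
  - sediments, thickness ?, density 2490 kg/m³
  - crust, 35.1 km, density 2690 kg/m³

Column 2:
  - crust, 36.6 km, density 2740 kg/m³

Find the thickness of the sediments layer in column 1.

0.832 km

Take the compensation level at the base of the deeper column (depth z_c below the surface of column 1) and equate Σ ρ_i t_i down to z_c; mantle fills any gap and the z_c terms cancel.
Column 1: x×2490 + 35.1×2690 + (z_c − 35.1 − x)×3360
Column 2: 0.461×0 + 36.6×2740 + (z_c − 0.461 − 36.6)×3360
The z_c×3360 term appears on both sides and cancels. Collect the known terms of each column as K = Σ(ρt)_known − 3360 × (depth of known layers): K_1 = 94419 − 3360×35.1 = −23517; K_2 = 100284 − 3360×(0.461 + 36.6) = −24240.96.
Balance: K_1 − x×(3360 − 2490) = K_2, so x = (K_1 − K_2)/(3360 − 2490) = 723.96/870 = 0.832 km.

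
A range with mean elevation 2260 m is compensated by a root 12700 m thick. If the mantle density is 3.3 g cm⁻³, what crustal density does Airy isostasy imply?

ρ_c h = (ρ_m − ρ_c) r → ρ_c (h + r) = ρ_m r → ρ_c = ρ_m r / (h + r).
ρ_c = 3.3 × 12700 m / (2260 m + 12700 m) = 2.8 g cm⁻³.

2.8 g cm⁻³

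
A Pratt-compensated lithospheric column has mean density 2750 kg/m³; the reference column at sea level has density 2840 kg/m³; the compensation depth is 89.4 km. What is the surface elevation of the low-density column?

2.93 km

ρ_ref D = ρ (D + h) → h = D (ρ_ref − ρ)/ρ.
h = 89.4 km × (2840 − 2750)/2750 = 2.93 km.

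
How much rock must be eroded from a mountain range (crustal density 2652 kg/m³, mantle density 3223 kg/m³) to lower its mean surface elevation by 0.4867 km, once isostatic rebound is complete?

2.75 km

Net drop Δ = e − u = e − e ρ_c/ρ_m = e (ρ_m − ρ_c)/ρ_m.
e = Δ ρ_m/(ρ_m − ρ_c) = 0.4867 km × 3223/571 = 2.75 km.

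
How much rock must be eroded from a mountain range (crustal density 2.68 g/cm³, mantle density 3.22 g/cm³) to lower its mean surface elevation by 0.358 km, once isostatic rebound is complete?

2.13 km

Net drop Δ = e − u = e − e ρ_c/ρ_m = e (ρ_m − ρ_c)/ρ_m.
e = Δ ρ_m/(ρ_m − ρ_c) = 0.358 km × 3.22/0.54 = 2.13 km.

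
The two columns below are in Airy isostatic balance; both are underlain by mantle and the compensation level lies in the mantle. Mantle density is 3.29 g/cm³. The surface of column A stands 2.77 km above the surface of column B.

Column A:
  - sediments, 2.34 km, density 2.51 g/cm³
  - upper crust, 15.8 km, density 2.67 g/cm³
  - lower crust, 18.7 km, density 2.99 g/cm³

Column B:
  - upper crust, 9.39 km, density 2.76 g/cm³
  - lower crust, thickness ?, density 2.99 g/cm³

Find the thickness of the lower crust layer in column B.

Take the compensation level at the base of the deeper column (depth z_c below the surface of column A) and equate Σ ρ_i t_i down to z_c; mantle fills any gap and the z_c terms cancel.
Column A: 2.34×2.51 + 15.8×2.67 + 18.7×2.99 + (z_c − 36.84)×3.29
Column B: 2.77×0 + 9.39×2.76 + x×2.99 + (z_c − 2.77 − 9.39 − x)×3.29
The z_c×3.29 term appears on both sides and cancels. Collect the known terms of each column as K = Σ(ρt)_known − 3.29 × (depth of known layers): K_A = 103.9724 − 3.29×36.84 = −17.2312; K_B = 25.9164 − 3.29×(2.77 + 9.39) = −14.09.
Balance: K_A = K_B − x×(3.29 − 2.99), so x = (K_B − K_A)/(3.29 − 2.99) = 3.1412/0.3 = 10.5 km.

10.5 km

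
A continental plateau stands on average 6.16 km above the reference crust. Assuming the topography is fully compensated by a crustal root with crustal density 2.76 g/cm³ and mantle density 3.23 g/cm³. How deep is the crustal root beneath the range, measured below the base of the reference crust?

By Archimedes' principle applied to the lithosphere: the weight of the topography is balanced by the buoyancy of the root, ρ_c h = (ρ_m − ρ_c) r.
r = h · ρ_c / (ρ_m − ρ_c) = 6.16 km × 2.76 / (3.23 − 2.76) = 36.2 km.

36.2 km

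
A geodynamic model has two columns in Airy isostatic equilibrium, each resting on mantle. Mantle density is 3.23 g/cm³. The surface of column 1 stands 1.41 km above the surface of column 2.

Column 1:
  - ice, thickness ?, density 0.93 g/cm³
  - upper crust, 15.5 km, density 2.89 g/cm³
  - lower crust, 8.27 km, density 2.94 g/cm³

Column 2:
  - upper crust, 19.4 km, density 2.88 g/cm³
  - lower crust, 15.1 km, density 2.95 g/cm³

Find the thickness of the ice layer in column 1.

Take the compensation level at the base of the deeper column (depth z_c below the surface of column 1) and equate Σ ρ_i t_i down to z_c; mantle fills any gap and the z_c terms cancel.
Column 1: x×0.93 + 15.5×2.89 + 8.27×2.94 + (z_c − 23.77 − x)×3.23
Column 2: 1.41×0 + 19.4×2.88 + 15.1×2.95 + (z_c − 1.41 − 34.5)×3.23
The z_c×3.23 term appears on both sides and cancels. Collect the known terms of each column as K = Σ(ρt)_known − 3.23 × (depth of known layers): K_1 = 69.1088 − 3.23×23.77 = −7.6683; K_2 = 100.417 − 3.23×(1.41 + 34.5) = −15.5723.
Balance: K_1 − x×(3.23 − 0.93) = K_2, so x = (K_1 − K_2)/(3.23 − 0.93) = 7.904/2.3 = 3.44 km.

3.44 km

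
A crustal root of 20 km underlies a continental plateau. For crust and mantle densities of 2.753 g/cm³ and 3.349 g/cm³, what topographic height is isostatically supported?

For local isostatic compensation: ρ_c h = (ρ_m − ρ_c) r.
h = r (ρ_m − ρ_c) / ρ_c = 20 km × (3.349 − 2.753) / 2.753 = 4.33 km.

4.33 km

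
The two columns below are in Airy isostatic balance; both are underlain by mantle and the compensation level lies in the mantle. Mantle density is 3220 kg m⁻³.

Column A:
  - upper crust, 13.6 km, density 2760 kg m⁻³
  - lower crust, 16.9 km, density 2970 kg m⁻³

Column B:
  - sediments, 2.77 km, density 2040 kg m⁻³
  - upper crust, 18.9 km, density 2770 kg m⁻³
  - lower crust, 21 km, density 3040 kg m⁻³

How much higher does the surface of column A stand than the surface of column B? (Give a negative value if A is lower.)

−1.58 km

For any compensation level in the mantle, the mantle terms cancel and isostasy reduces to e = (Σt_A − Σt_B) − (Σ(ρt)_A − Σ(ρt)_B) / ρ_m.
Σt_A = 30.5 km; Σt_B = 42.67 km; Σ(ρt)_A = 87729; Σ(ρt)_B = 121843.8 (in km·kg m⁻³).
e = (30.5 − 42.67) − (87729 − 121843.8) / 3220 = −1.58 km.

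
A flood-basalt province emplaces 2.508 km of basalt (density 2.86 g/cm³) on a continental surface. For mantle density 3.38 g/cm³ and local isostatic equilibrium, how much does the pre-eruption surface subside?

2.12 km

Subaerial loading: s = t ρ_load / ρ_m.
s = 2.508 km × 2.86/3.38 = 2.12 km.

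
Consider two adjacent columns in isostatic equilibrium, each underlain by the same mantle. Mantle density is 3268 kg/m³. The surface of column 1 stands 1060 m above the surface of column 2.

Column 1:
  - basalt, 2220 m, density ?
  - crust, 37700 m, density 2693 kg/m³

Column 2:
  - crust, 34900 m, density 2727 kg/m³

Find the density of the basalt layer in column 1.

2970 kg/m³

Take the compensation level at the base of the deeper column (depth z_c below the surface of column 1) and equate Σ ρ_i t_i down to z_c; mantle fills any gap and the z_c terms cancel.
Column 1: 2220×ρ + 37700×2693 + (z_c − 39920)×3268
Column 2: 1060×0 + 34900×2727 + (z_c − 1060 − 34900)×3268
The z_c×3268 term appears on both sides and cancels. Collect the known terms of each column as K = Σ(ρt)_known − 3268 × (depth of known layers): K_1 = 101526100 − 3268×39920 = −28932460; K_2 = 95172300 − 3268×(1060 + 34900) = −22344980.
Balance: K_1 + 2220×ρ = K_2, so ρ = (K_2 − K_1)/2220 = 6587480/2220 = 2970 kg/m³.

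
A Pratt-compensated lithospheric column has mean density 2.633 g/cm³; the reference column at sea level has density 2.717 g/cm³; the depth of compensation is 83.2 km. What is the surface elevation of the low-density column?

2.65 km

ρ_ref D = ρ (D + h) → h = D (ρ_ref − ρ)/ρ.
h = 83.2 km × (2.717 − 2.633)/2.633 = 2.65 km.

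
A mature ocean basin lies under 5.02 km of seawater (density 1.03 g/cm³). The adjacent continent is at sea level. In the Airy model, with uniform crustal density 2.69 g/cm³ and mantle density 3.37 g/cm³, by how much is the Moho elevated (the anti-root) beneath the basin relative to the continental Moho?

12.3 km

Isostatic balance requires: replacing crust with seawater at the top is compensated by replacing crust with mantle at the base: d (ρ_c − ρ_w) = a (ρ_m − ρ_c).
a = d (ρ_c − ρ_w)/(ρ_m − ρ_c) = 5.02 km × 1.66/0.68 = 12.3 km.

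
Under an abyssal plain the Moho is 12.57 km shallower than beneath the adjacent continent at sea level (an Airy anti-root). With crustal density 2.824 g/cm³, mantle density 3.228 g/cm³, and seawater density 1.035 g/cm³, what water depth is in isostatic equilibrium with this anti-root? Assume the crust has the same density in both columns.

Replacing a thickness d of crust by seawater at the top must be balanced by replacing crust with mantle at the base: d (ρ_c − ρ_w) = a (ρ_m − ρ_c).
d = a (ρ_m − ρ_c)/(ρ_c − ρ_w) = 12.57 km × 0.404/1.789 = 2.84 km.

2.84 km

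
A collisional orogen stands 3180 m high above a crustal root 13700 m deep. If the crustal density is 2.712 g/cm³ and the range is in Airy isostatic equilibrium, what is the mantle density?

Airy balance: ρ_c h = (ρ_m − ρ_c) r → ρ_m = ρ_c (1 + h/r).
ρ_m = 2.712 × (1 + 3180 m/13700 m) = 3.34 g/cm³.

3.34 g/cm³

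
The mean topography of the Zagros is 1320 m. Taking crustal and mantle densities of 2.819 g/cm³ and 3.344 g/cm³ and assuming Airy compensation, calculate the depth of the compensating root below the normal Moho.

For local isostatic compensation: the weight of the topography is balanced by the buoyancy of the root, ρ_c h = (ρ_m − ρ_c) r.
r = h · ρ_c / (ρ_m − ρ_c) = 1320 m × 2.819 / (3.344 − 2.819) = 7090 m.

7090 m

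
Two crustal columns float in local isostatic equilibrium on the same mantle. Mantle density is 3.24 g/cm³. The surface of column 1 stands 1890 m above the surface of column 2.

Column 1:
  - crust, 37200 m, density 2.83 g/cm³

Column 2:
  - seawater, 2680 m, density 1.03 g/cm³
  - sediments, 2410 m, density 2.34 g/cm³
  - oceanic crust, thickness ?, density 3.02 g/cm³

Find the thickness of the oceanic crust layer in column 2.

Take the compensation level at the base of the deeper column (depth z_c below the surface of column 1) and equate Σ ρ_i t_i down to z_c; mantle fills any gap and the z_c terms cancel.
Column 1: 37200×2.83 + (z_c − 37200)×3.24
Column 2: 1890×0 + 2680×1.03 + 2410×2.34 + x×3.02 + (z_c − 1890 − 5090 − x)×3.24
The z_c×3.24 term appears on both sides and cancels. Collect the known terms of each column as K = Σ(ρt)_known − 3.24 × (depth of known layers): K_1 = 105276 − 3.24×37200 = −15252; K_2 = 8399.8 − 3.24×(1890 + 5090) = −14215.4.
Balance: K_1 = K_2 − x×(3.24 − 3.02), so x = (K_2 − K_1)/(3.24 − 3.02) = 1036.6/0.22 = 4710 m.

4710 m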